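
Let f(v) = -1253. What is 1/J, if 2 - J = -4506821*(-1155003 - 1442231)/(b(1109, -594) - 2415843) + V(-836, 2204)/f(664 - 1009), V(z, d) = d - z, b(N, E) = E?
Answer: 3027795561/14666715124151444 ≈ 2.0644e-7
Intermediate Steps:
J = 14666715124151444/3027795561 (J = 2 - (-4506821*(-1155003 - 1442231)/(-594 - 2415843) + (2204 - 1*(-836))/(-1253)) = 2 - (-4506821/((-2416437/(-2597234))) + (2204 + 836)*(-1/1253)) = 2 - (-4506821/((-2416437*(-1/2597234))) + 3040*(-1/1253)) = 2 - (-4506821/2416437/2597234 - 3040/1253) = 2 - (-4506821*2597234/2416437 - 3040/1253) = 2 - (-11705268733114/2416437 - 3040/1253) = 2 - 1*(-14666709068560322/3027795561) = 2 + 14666709068560322/3027795561 = 14666715124151444/3027795561 ≈ 4.8440e+6)
1/J = 1/(14666715124151444/3027795561) = 3027795561/14666715124151444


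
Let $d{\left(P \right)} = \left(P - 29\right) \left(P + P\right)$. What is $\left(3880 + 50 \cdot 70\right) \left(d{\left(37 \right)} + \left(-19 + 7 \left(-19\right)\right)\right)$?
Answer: $3247200$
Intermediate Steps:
$d{\left(P \right)} = 2 P \left(-29 + P\right)$ ($d{\left(P \right)} = \left(-29 + P\right) 2 P = 2 P \left(-29 + P\right)$)
$\left(3880 + 50 \cdot 70\right) \left(d{\left(37 \right)} + \left(-19 + 7 \left(-19\right)\right)\right) = \left(3880 + 50 \cdot 70\right) \left(2 \cdot 37 \left(-29 + 37\right) + \left(-19 + 7 \left(-19\right)\right)\right) = \left(3880 + 3500\right) \left(2 \cdot 37 \cdot 8 - 152\right) = 7380 \left(592 - 152\right) = 7380 \cdot 440 = 3247200$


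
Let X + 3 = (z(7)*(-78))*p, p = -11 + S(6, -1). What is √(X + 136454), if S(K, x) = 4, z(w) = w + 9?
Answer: 7*√2963 ≈ 381.03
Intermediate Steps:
z(w) = 9 + w
p = -7 (p = -11 + 4 = -7)
X = 8733 (X = -3 + ((9 + 7)*(-78))*(-7) = -3 + (16*(-78))*(-7) = -3 - 1248*(-7) = -3 + 8736 = 8733)
√(X + 136454) = √(8733 + 136454) = √145187 = 7*√2963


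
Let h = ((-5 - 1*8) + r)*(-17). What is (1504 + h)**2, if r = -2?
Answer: 3094081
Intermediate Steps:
h = 255 (h = ((-5 - 1*8) - 2)*(-17) = ((-5 - 8) - 2)*(-17) = (-13 - 2)*(-17) = -15*(-17) = 255)
(1504 + h)**2 = (1504 + 255)**2 = 1759**2 = 3094081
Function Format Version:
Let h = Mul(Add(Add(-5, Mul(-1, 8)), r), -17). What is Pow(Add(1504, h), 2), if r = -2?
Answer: 3094081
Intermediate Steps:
h = 255 (h = Mul(Add(Add(-5, Mul(-1, 8)), -2), -17) = Mul(Add(Add(-5, -8), -2), -17) = Mul(Add(-13, -2), -17) = Mul(-15, -17) = 255)
Pow(Add(1504, h), 2) = Pow(Add(1504, 255), 2) = Pow(1759, 2) = 3094081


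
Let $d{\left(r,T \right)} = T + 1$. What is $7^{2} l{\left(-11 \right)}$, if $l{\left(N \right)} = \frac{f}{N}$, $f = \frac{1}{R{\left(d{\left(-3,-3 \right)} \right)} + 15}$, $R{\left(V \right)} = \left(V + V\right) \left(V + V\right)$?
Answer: $- \frac{49}{341} \approx -0.1437$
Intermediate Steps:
$d{\left(r,T \right)} = 1 + T$
$R{\left(V \right)} = 4 V^{2}$ ($R{\left(V \right)} = 2 V 2 V = 4 V^{2}$)
$f = \frac{1}{31}$ ($f = \frac{1}{4 \left(1 - 3\right)^{2} + 15} = \frac{1}{4 \left(-2\right)^{2} + 15} = \frac{1}{4 \cdot 4 + 15} = \frac{1}{16 + 15} = \frac{1}{31} \approx 0.032258$)
$l{\left(N \right)} = \frac{1}{31 N}$
$7^{2} l{\left(-11 \right)} = 7^{2} \frac{1}{31 \left(-11\right)} = 49 \cdot \frac{1}{31} \left(- \frac{1}{11}\right) = 49 \left(- \frac{1}{341}\right) = - \frac{49}{341}$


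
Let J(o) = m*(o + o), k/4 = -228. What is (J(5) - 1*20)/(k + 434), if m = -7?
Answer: 45/239 ≈ 0.18828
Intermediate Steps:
k = -912 (k = 4*(-228) = -912)
J(o) = -14*o (J(o) = -7*(o + o) = -14*o)
(J(5) - 1*20)/(k + 434) = (-14*5 - 1*20)/(-912 + 434) = (-70 - 20)/(-478) = -1/478*(-90) = 45/239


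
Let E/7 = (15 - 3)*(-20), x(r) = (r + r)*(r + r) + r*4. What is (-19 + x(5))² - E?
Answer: 11881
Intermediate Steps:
x(r) = 4*r + 4*r² (x(r) = (2*r)*(2*r) + 4*r = 4*r² + 4*r = 4*r + 4*r²)
E = -1680 (E = 7*((15 - 3)*(-20)) = 7*(12*(-20)) = 7*(-240) = -1680)
(-19 + x(5))² - E = (-19 + 4*5*(1 + 5))² - 1*(-1680) = (-19 + 4*5*6)² + 1680 = (-19 + 120)² + 1680 = 101² + 1680 = 10201 + 1680 = 11881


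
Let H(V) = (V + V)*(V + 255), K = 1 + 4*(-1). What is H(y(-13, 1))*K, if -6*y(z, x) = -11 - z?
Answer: 1528/3 ≈ 509.33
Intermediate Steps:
K = -3 (K = 1 - 4 = -3)
y(z, x) = 11/6 + z/6 (y(z, x) = -(-11 - z)/6 = 11/6 + z/6)
H(V) = 2*V*(255 + V) (H(V) = (2*V)*(255 + V) = 2*V*(255 + V))
H(y(-13, 1))*K = (2*(11/6 + (⅙)*(-13))*(255 + (11/6 + (⅙)*(-13))))*(-3) = (2*(11/6 - 13/6)*(255 + (11/6 - 13/6)))*(-3) = (2*(-⅓)*(255 - ⅓))*(-3) = (2*(-⅓)*(764/3))*(-3) = -1528/9*(-3) = 1528/3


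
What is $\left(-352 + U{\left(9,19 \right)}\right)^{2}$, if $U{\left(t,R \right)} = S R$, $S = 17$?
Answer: $841$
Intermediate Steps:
$U{\left(t,R \right)} = 17 R$
$\left(-352 + U{\left(9,19 \right)}\right)^{2} = \left(-352 + 17 \cdot 19\right)^{2} = \left(-352 + 323\right)^{2} = \left(-29\right)^{2} = 841$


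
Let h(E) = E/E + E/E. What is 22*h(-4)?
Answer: 44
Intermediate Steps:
h(E) = 2 (h(E) = 1 + 1 = 2)
22*h(-4) = 22*2 = 44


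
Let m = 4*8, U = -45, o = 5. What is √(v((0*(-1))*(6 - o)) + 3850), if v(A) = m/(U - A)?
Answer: √866090/15 ≈ 62.043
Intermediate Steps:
m = 32
v(A) = 32/(-45 - A)
√(v((0*(-1))*(6 - o)) + 3850) = √(-32/(45 + (0*(-1))*(6 - 1*5)) + 3850) = √(-32/(45 + 0*(6 - 5)) + 3850) = √(-32/(45 + 0*1) + 3850) = √(-32/(45 + 0) + 3850) = √(-32/45 + 3850) = √(173218/45) = √866090/15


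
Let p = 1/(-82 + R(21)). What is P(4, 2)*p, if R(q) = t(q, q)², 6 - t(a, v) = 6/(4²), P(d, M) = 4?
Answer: -256/3223 ≈ -0.079429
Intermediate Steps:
t(a, v) = 45/8 (t(a, v) = 6 - 6/(4²) = 6 - 6/16 = 6 - 1*3/8 = 6 - 3/8 = 45/8)
R(q) = 2025/64 (R(q) = (45/8)² = 2025/64)
p = -64/3223 (p = 1/(-82 + 2025/64) = 1/(-3223/64) = -64/3223 ≈ -0.019857)
P(4, 2)*p = 4*(-64/3223) = -256/3223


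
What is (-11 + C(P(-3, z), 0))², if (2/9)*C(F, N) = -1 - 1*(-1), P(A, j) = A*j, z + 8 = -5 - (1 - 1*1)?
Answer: 121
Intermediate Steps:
z = -13 (z = -8 + (-5 - (1 - 1*1)) = -8 + (-5 - (1 - 1)) = -8 + (-5 - 1*0) = -8 + (-5 + 0) = -8 - 5 = -13)
C(F, N) = 0 (C(F, N) = 9*(-1 - 1*(-1))/2 = 9*(-1 + 1)/2 = (9/2)*0 = 0)
(-11 + C(P(-3, z), 0))² = (-11 + 0)² = (-11)² = 121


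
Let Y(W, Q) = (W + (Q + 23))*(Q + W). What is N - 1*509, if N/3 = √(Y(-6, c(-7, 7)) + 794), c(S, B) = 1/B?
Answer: -509 + 3*√33986/7 ≈ -429.99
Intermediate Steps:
Y(W, Q) = (Q + W)*(23 + Q + W) (Y(W, Q) = (W + (23 + Q))*(Q + W) = (23 + Q + W)*(Q + W) = (Q + W)*(23 + Q + W))
N = 3*√33986/7 (N = 3*√(((1/7)² + (-6)² + 23/7 + 23*(-6) + 2*(-6)/7) + 794) = 3*√(((⅐)² + 36 + 23*(⅐) - 138 + 2*(⅐)*(-6)) + 794) = 3*√((1/49 + 36 + 23/7 - 138 - 12/7) + 794) = 3*√(-4920/49 + 794) = 3*√(33986/49) = 3*(√33986/7) = 3*√33986/7 ≈ 79.008)
N - 1*509 = 3*√33986/7 - 1*509 = 3*√33986/7 - 509 = -509 + 3*√33986/7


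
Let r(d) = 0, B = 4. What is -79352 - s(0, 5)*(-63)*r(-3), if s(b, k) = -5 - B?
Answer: -79352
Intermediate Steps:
s(b, k) = -9 (s(b, k) = -5 - 1*4 = -5 - 4 = -9)
-79352 - s(0, 5)*(-63)*r(-3) = -79352 - (-9*(-63))*0 = -79352 - 567*0 = -79352 - 1*0 = -79352 + 0 = -79352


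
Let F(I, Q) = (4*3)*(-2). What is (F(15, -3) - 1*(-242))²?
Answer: 47524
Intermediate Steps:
F(I, Q) = -24 (F(I, Q) = 12*(-2) = -24)
(F(15, -3) - 1*(-242))² = (-24 - 1*(-242))² = (-24 + 242)² = 218² = 47524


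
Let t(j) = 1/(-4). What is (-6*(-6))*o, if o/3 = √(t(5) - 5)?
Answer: 54*I*√21 ≈ 247.46*I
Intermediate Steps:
t(j) = -¼
o = 3*I*√21/2 (o = 3*√(-¼ - 5) = 3*√(-21/4) = 3*(I*√21/2) = 3*I*√21/2 ≈ 6.8739*I)
(-6*(-6))*o = (-6*(-6))*(3*I*√21/2) = 36*(3*I*√21/2) = 54*I*√21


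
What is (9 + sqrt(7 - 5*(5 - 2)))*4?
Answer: 36 + 8*I*sqrt(2) ≈ 36.0 + 11.314*I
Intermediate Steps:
(9 + sqrt(7 - 5*(5 - 2)))*4 = (9 + sqrt(7 - 5*3))*4 = (9 + sqrt(7 - 15))*4 = (9 + sqrt(-8))*4 = (9 + 2*I*sqrt(2))*4 = 36 + 8*I*sqrt(2)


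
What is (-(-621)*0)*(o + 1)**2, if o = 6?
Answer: 0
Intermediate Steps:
(-(-621)*0)*(o + 1)**2 = (-(-621)*0)*(6 + 1)**2 = -27*0*7**2 = 0*49 = 0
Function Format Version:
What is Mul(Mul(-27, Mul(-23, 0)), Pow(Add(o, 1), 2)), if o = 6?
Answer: 0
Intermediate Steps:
Mul(Mul(-27, Mul(-23, 0)), Pow(Add(o, 1), 2)) = Mul(Mul(-27, Mul(-23, 0)), Pow(Add(6, 1), 2)) = Mul(Mul(-27, 0), Pow(7, 2)) = Mul(0, 49) = 0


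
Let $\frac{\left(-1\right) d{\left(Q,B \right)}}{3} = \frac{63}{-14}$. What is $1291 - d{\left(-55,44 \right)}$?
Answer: $\frac{2555}{2} \approx 1277.5$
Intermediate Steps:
$d{\left(Q,B \right)} = \frac{27}{2}$ ($d{\left(Q,B \right)} = - 3 \frac{63}{-14} = - 3 \cdot 63 \left(- \frac{1}{14}\right) = \left(-3\right) \left(- \frac{9}{2}\right) = \frac{27}{2}$)
$1291 - d{\left(-55,44 \right)} = 1291 - \frac{27}{2} = \frac{2555}{2}$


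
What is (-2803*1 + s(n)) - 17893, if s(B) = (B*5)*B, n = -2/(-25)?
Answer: -2586996/125 ≈ -20696.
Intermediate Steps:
n = 2/25 (n = -1/25*(-2) = 2/25 ≈ 0.080000)
s(B) = 5*B**2 (s(B) = (5*B)*B = 5*B**2)
(-2803*1 + s(n)) - 17893 = (-2803*1 + 5*(2/25)**2) - 17893 = (-2803 + 5*(4/625)) - 17893 = (-2803 + 4/125) - 17893 = -350371/125 - 17893 = -2586996/125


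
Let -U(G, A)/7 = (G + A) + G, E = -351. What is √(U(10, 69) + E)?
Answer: I*√974 ≈ 31.209*I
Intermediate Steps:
U(G, A) = -14*G - 7*A (U(G, A) = -7*((G + A) + G) = -7*((A + G) + G) = -7*(A + 2*G) = -14*G - 7*A)
√(U(10, 69) + E) = √((-14*10 - 7*69) - 351) = √((-140 - 483) - 351) = √(-623 - 351) = √(-974) = I*√974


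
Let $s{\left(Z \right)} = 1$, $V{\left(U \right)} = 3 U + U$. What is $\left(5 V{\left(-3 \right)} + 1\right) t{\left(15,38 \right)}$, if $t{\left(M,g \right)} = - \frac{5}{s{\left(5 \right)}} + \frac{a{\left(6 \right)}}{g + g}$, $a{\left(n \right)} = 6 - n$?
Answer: $295$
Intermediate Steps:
$V{\left(U \right)} = 4 U$
$t{\left(M,g \right)} = -5$ ($t{\left(M,g \right)} = - \frac{5}{1} + \frac{6 - 6}{g + g} = \left(-5\right) 1 + \frac{6 - 6}{2 g} = -5 + 0 \frac{1}{2 g} = -5 + 0 = -5$)
$\left(5 V{\left(-3 \right)} + 1\right) t{\left(15,38 \right)} = \left(5 \cdot 4 \left(-3\right) + 1\right) \left(-5\right) = \left(5 \left(-12\right) + 1\right) \left(-5\right) = \left(-60 + 1\right) \left(-5\right) = \left(-59\right) \left(-5\right) = 295$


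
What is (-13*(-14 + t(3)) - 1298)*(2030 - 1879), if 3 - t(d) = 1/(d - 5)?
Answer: -350773/2 ≈ -1.7539e+5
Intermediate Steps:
t(d) = 3 - 1/(-5 + d) (t(d) = 3 - 1/(d - 5) = 3 - 1/(-5 + d))
(-13*(-14 + t(3)) - 1298)*(2030 - 1879) = (-13*(-14 + (-16 + 3*3)/(-5 + 3)) - 1298)*(2030 - 1879) = (-13*(-14 + (-16 + 9)/(-2)) - 1298)*151 = (-13*(-14 - 1/2*(-7)) - 1298)*151 = (-13*(-14 + 7/2) - 1298)*151 = (-13*(-21/2) - 1298)*151 = (273/2 - 1298)*151 = -2323/2*151 = -350773/2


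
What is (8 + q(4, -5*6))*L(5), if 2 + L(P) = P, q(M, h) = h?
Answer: -66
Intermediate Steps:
L(P) = -2 + P
(8 + q(4, -5*6))*L(5) = (8 - 5*6)*(-2 + 5) = (8 - 30)*3 = -22*3 = -66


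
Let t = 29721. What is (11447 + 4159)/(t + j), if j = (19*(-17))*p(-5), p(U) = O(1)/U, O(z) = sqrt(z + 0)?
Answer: 39015/74464 ≈ 0.52394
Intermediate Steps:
O(z) = sqrt(z)
p(U) = 1/U (p(U) = sqrt(1)/U = 1/U)
j = 323/5 (j = (19*(-17))/(-5) = -323*(-1/5) = 323/5 ≈ 64.600)
(11447 + 4159)/(t + j) = (11447 + 4159)/(29721 + 323/5) = 15606/(148928/5) = 15606*(5/148928) = 39015/74464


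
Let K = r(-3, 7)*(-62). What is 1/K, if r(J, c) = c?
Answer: -1/434 ≈ -0.0023041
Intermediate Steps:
K = -434 (K = 7*(-62) = -434)
1/K = 1/(-434) = -1/434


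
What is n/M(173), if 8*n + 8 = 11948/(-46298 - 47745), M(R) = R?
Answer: -191073/32538878 ≈ -0.0058721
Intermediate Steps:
n = -191073/188086 (n = -1 + (11948/(-46298 - 47745))/8 = -1 + (11948/(-94043))/8 = -1 + (11948*(-1/94043))/8 = -1 + (1/8)*(-11948/94043) = -1 - 2987/188086 = -191073/188086 ≈ -1.0159)
n/M(173) = -191073/188086/173 = -191073/188086*1/173 = -191073/32538878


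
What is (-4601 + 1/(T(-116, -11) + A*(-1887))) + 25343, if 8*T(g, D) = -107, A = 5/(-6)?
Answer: 258714974/12473 ≈ 20742.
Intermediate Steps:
A = -⅚ (A = 5*(-⅙) = -⅚ ≈ -0.83333)
T(g, D) = -107/8 (T(g, D) = (⅛)*(-107) = -107/8)
(-4601 + 1/(T(-116, -11) + A*(-1887))) + 25343 = (-4601 + 1/(-107/8 - ⅚*(-1887))) + 25343 = (-4601 + 1/(-107/8 + 3145/2)) + 25343 = (-4601 + 1/(12473/8)) + 25343 = (-4601 + 8/12473) + 25343 = -57388265/12473 + 25343 = 258714974/12473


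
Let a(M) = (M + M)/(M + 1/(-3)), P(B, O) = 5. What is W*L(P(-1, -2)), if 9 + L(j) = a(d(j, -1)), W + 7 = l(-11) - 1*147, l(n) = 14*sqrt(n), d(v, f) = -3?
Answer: 5544/5 - 504*I*sqrt(11)/5 ≈ 1108.8 - 334.32*I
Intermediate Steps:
W = -154 + 14*I*sqrt(11) (W = -7 + (14*sqrt(-11) - 1*147) = -7 + (14*(I*sqrt(11)) - 147) = -7 + (14*I*sqrt(11) - 147) = -7 + (-147 + 14*I*sqrt(11)) = -154 + 14*I*sqrt(11) ≈ -154.0 + 46.433*I)
a(M) = 2*M/(-1/3 + M) (a(M) = (2*M)/(M - 1/3) = (2*M)/(-1/3 + M) = 2*M/(-1/3 + M))
L(j) = -36/5 (L(j) = -9 + 6*(-3)/(-1 + 3*(-3)) = -9 + 6*(-3)/(-1 - 9) = -9 + 6*(-3)/(-10) = -9 + 6*(-3)*(-1/10) = -9 + 9/5 = -36/5)
W*L(P(-1, -2)) = (-154 + 14*I*sqrt(11))*(-36/5) = 5544/5 - 504*I*sqrt(11)/5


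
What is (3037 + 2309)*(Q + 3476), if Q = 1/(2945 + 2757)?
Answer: 52979268969/2851 ≈ 1.8583e+7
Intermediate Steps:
Q = 1/5702 ≈ 0.00017538
(3037 + 2309)*(Q + 3476) = (3037 + 2309)*(1/5702 + 3476) = 5346*(19820153/5702) = 52979268969/2851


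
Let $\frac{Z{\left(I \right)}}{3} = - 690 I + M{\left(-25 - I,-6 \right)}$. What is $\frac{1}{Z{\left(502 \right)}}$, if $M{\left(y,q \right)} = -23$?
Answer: $- \frac{1}{1039209} \approx -9.6227 \cdot 10^{-7}$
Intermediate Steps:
$Z{\left(I \right)} = -69 - 2070 I$ ($Z{\left(I \right)} = 3 \left(- 690 I - 23\right) = 3 \left(-23 - 690 I\right) = -69 - 2070 I$)
$\frac{1}{Z{\left(502 \right)}} = \frac{1}{-69 - 1039140} = \frac{1}{-1039209} = - \frac{1}{1039209}$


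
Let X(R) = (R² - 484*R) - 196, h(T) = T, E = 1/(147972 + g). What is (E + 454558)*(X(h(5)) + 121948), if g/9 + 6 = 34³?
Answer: 27217076842526081/501654 ≈ 5.4255e+10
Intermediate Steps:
g = 353682 (g = -54 + 9*34³ = -54 + 9*39304 = -54 + 353736 = 353682)
E = 1/501654 (E = 1/(147972 + 353682) = 1/501654 ≈ 1.9934e-6)
X(R) = -196 + R² - 484*R
(E + 454558)*(X(h(5)) + 121948) = (1/501654 + 454558)*((-196 + 5² - 484*5) + 121948) = 228030838933*((-196 + 25 - 2420) + 121948)/501654 = 228030838933*(-2591 + 121948)/501654 = (228030838933/501654)*119357 = 27217076842526081/501654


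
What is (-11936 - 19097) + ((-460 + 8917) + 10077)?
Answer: -12499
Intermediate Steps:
(-11936 - 19097) + ((-460 + 8917) + 10077) = -31033 + (8457 + 10077) = -31033 + 18534 = -12499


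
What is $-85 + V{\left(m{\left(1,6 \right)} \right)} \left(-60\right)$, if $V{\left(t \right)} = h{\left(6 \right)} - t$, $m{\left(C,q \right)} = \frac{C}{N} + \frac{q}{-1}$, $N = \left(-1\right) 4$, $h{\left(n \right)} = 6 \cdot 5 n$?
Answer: $-11260$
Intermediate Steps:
$h{\left(n \right)} = 30 n$
$N = -4$
$m{\left(C,q \right)} = - q - \frac{C}{4}$ ($m{\left(C,q \right)} = \frac{C}{-4} + \frac{q}{-1} = C \left(- \frac{1}{4}\right) + q \left(-1\right) = - \frac{C}{4} - q = - q - \frac{C}{4}$)
$V{\left(t \right)} = 180 - t$ ($V{\left(t \right)} = 30 \cdot 6 - t = 180 - t$)
$-85 + V{\left(m{\left(1,6 \right)} \right)} \left(-60\right) = -85 + \left(180 - \left(\left(-1\right) 6 - \frac{1}{4}\right)\right) \left(-60\right) = -85 + \left(180 - \left(-6 - \frac{1}{4}\right)\right) \left(-60\right) = -85 + \left(180 - - \frac{25}{4}\right) \left(-60\right) = -85 + \left(180 + \frac{25}{4}\right) \left(-60\right) = -85 + \frac{745}{4} \left(-60\right) = -85 - 11175 = -11260$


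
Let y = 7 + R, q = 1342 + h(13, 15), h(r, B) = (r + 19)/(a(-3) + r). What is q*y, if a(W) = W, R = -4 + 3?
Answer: 40356/5 ≈ 8071.2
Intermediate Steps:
R = -1
h(r, B) = (19 + r)/(-3 + r) (h(r, B) = (r + 19)/(-3 + r) = (19 + r)/(-3 + r))
q = 6726/5 (q = 1342 + (19 + 13)/(-3 + 13) = 1342 + 32/10 = 1342 + (1/10)*32 = 1342 + 16/5 = 6726/5 ≈ 1345.2)
y = 6 (y = 7 - 1 = 6)
q*y = (6726/5)*6 = 40356/5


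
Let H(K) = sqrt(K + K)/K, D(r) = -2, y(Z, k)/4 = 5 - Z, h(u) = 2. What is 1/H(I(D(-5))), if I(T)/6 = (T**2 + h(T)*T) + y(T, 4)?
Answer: 2*sqrt(21) ≈ 9.1651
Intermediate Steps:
y(Z, k) = 20 - 4*Z (y(Z, k) = 4*(5 - Z) = 20 - 4*Z)
I(T) = 120 - 12*T + 6*T**2 (I(T) = 6*((T**2 + 2*T) + (20 - 4*T)) = 6*(20 + T**2 - 2*T) = 120 - 12*T + 6*T**2)
H(K) = sqrt(2)/sqrt(K) (H(K) = sqrt(2*K)/K = (sqrt(2)*sqrt(K))/K = sqrt(2)/sqrt(K))
1/H(I(D(-5))) = 1/(sqrt(2)/sqrt(120 - 12*(-2) + 6*(-2)**2)) = 1/(sqrt(2)/sqrt(120 + 24 + 6*4)) = 1/(sqrt(2)/sqrt(120 + 24 + 24)) = 1/(sqrt(2)/sqrt(168)) = 1/(sqrt(2)*(sqrt(42)/84)) = 1/(sqrt(21)/42) = 2*sqrt(21)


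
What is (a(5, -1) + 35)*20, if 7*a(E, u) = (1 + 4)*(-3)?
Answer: 4600/7 ≈ 657.14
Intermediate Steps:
a(E, u) = -15/7 (a(E, u) = ((1 + 4)*(-3))/7 = (5*(-3))/7 = (1/7)*(-15) = -15/7)
(a(5, -1) + 35)*20 = (-15/7 + 35)*20 = (230/7)*20 = 4600/7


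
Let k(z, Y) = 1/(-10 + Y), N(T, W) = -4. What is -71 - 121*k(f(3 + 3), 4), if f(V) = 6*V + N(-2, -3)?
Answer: -305/6 ≈ -50.833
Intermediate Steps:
f(V) = -4 + 6*V (f(V) = 6*V - 4 = -4 + 6*V)
-71 - 121*k(f(3 + 3), 4) = -71 - 121/(-10 + 4) = -71 - 121/(-6) = -71 - 121*(-⅙) = -71 + 121/6 = -305/6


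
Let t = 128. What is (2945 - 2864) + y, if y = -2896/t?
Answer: 467/8 ≈ 58.375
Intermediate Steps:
y = -181/8 (y = -2896/128 = -2896*1/128 = -181/8 ≈ -22.625)
(2945 - 2864) + y = (2945 - 2864) - 181/8 = 81 - 181/8 = 467/8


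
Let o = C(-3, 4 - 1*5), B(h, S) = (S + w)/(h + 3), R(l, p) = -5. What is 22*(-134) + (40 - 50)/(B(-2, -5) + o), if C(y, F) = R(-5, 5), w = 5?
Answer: -2946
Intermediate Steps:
B(h, S) = (5 + S)/(3 + h) (B(h, S) = (S + 5)/(h + 3) = (5 + S)/(3 + h))
C(y, F) = -5
o = -5
22*(-134) + (40 - 50)/(B(-2, -5) + o) = 22*(-134) + (40 - 50)/((5 - 5)/(3 - 2) - 5) = -2948 - 10/(0/1 - 5) = -2948 - 10/(1*0 - 5) = -2948 - 10/(0 - 5) = -2948 - 10/(-5) = -2948 - 10*(-⅕) = -2948 + 2 = -2946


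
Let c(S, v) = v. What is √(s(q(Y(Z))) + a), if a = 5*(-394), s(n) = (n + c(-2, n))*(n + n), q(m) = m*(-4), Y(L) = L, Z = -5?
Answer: I*√370 ≈ 19.235*I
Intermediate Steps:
q(m) = -4*m
s(n) = 4*n² (s(n) = (n + n)*(n + n) = (2*n)*(2*n) = 4*n²)
a = -1970
√(s(q(Y(Z))) + a) = √(4*(-4*(-5))² - 1970) = √(4*20² - 1970) = √(4*400 - 1970) = √(1600 - 1970) = √(-370) = I*√370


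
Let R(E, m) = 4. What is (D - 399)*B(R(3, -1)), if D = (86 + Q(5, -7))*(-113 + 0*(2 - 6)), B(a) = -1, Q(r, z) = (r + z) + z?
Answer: 9100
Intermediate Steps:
Q(r, z) = r + 2*z
D = -8701 (D = (86 + (5 + 2*(-7)))*(-113 + 0*(2 - 6)) = (86 + (5 - 14))*(-113 + 0*(-4)) = (86 - 9)*(-113 + 0) = 77*(-113) = -8701)
(D - 399)*B(R(3, -1)) = (-8701 - 399)*(-1) = -9100*(-1) = 9100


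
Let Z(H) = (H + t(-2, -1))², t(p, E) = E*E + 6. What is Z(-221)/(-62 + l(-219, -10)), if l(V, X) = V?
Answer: -45796/281 ≈ -162.98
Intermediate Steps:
t(p, E) = 6 + E² (t(p, E) = E² + 6 = 6 + E²)
Z(H) = (7 + H)² (Z(H) = (H + (6 + (-1)²))² = (H + (6 + 1))² = (H + 7)² = (7 + H)²)
Z(-221)/(-62 + l(-219, -10)) = (7 - 221)²/(-62 - 219) = (-214)²/(-281) = 45796*(-1/281) = -45796/281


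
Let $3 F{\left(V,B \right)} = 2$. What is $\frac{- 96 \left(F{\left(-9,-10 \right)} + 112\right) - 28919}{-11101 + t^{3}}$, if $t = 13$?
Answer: $\frac{13245}{2968} \approx 4.4626$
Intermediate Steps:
$F{\left(V,B \right)} = \frac{2}{3}$ ($F{\left(V,B \right)} = \frac{1}{3} \cdot 2 = \frac{2}{3}$)
$\frac{- 96 \left(F{\left(-9,-10 \right)} + 112\right) - 28919}{-11101 + t^{3}} = \frac{- 96 \left(\frac{2}{3} + 112\right) - 28919}{-11101 + 13^{3}} = \frac{\left(-96\right) \frac{338}{3} - 28919}{-11101 + 2197} = \frac{-10816 - 28919}{-8904} = \left(-39735\right) \left(- \frac{1}{8904}\right) = \frac{13245}{2968}$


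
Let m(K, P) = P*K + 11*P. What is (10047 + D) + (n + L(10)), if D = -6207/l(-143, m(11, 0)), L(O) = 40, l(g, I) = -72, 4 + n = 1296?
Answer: 275165/24 ≈ 11465.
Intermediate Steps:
n = 1292 (n = -4 + 1296 = 1292)
m(K, P) = 11*P + K*P (m(K, P) = K*P + 11*P = 11*P + K*P)
D = 2069/24 (D = -6207/(-72) = -6207*(-1/72) = 2069/24 ≈ 86.208)
(10047 + D) + (n + L(10)) = (10047 + 2069/24) + (1292 + 40) = 243197/24 + 1332 = 275165/24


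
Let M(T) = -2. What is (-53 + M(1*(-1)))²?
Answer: 3025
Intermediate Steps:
(-53 + M(1*(-1)))² = (-53 - 2)² = (-55)² = 3025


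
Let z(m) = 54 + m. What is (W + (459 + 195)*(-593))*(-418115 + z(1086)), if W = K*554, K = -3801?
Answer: 1039758852600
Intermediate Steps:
W = -2105754 (W = -3801*554 = -2105754)
(W + (459 + 195)*(-593))*(-418115 + z(1086)) = (-2105754 + (459 + 195)*(-593))*(-418115 + (54 + 1086)) = (-2105754 + 654*(-593))*(-418115 + 1140) = (-2105754 - 387822)*(-416975) = -2493576*(-416975) = 1039758852600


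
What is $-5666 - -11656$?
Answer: $5990$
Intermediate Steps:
$-5666 - -11656 = -5666 + 11656 = 5990$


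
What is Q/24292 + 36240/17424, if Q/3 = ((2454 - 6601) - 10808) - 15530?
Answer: -14857705/8817996 ≈ -1.6849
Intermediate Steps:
Q = -91455 (Q = 3*(((2454 - 6601) - 10808) - 15530) = 3*((-4147 - 10808) - 15530) = 3*(-14955 - 15530) = 3*(-30485) = -91455)
Q/24292 + 36240/17424 = -91455/24292 + 36240/17424 = -91455*1/24292 + 36240*(1/17424) = -91455/24292 + 755/363 = -14857705/8817996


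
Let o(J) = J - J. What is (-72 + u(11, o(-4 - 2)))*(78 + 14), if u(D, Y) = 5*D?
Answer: -1564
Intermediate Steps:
o(J) = 0
(-72 + u(11, o(-4 - 2)))*(78 + 14) = (-72 + 5*11)*(78 + 14) = (-72 + 55)*92 = -17*92 = -1564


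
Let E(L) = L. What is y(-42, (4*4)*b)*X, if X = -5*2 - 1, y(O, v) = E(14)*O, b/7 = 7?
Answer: 6468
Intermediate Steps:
b = 49 (b = 7*7 = 49)
y(O, v) = 14*O
X = -11 (X = -10 - 1 = -11)
y(-42, (4*4)*b)*X = (14*(-42))*(-11) = -588*(-11) = 6468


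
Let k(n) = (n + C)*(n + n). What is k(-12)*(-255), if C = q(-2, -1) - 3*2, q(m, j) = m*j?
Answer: -97920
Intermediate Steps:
q(m, j) = j*m
C = -4 (C = -1*(-2) - 3*2 = 2 - 1*6 = 2 - 6 = -4)
k(n) = 2*n*(-4 + n) (k(n) = (n - 4)*(n + n) = (-4 + n)*(2*n) = 2*n*(-4 + n))
k(-12)*(-255) = (2*(-12)*(-4 - 12))*(-255) = (2*(-12)*(-16))*(-255) = 384*(-255) = -97920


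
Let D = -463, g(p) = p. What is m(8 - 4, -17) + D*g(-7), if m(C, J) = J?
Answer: 3224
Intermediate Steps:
m(8 - 4, -17) + D*g(-7) = -17 - 463*(-7) = -17 + 3241 = 3224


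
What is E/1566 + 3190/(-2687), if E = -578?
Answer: -3274313/2103921 ≈ -1.5563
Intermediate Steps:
E/1566 + 3190/(-2687) = -578/1566 + 3190/(-2687) = -578*1/1566 + 3190*(-1/2687) = -289/783 - 3190/2687 = -3274313/2103921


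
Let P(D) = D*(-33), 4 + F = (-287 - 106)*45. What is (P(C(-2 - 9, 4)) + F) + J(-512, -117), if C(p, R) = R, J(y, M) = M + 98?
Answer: -17840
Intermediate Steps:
J(y, M) = 98 + M
F = -17689 (F = -4 + (-287 - 106)*45 = -4 - 393*45 = -4 - 17685 = -17689)
P(D) = -33*D
(P(C(-2 - 9, 4)) + F) + J(-512, -117) = (-33*4 - 17689) + (98 - 117) = (-132 - 17689) - 19 = -17821 - 19 = -17840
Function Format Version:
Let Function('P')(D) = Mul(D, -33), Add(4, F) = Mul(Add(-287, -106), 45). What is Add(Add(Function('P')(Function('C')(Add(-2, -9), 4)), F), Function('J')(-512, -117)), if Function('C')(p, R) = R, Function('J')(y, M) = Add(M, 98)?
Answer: -17840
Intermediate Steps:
Function('J')(y, M) = Add(98, M)
F = -17689 (F = Add(-4, Mul(Add(-287, -106), 45)) = Add(-4, Mul(-393, 45)) = Add(-4, -17685) = -17689)
Function('P')(D) = Mul(-33, D)
Add(Add(Function('P')(Function('C')(Add(-2, -9), 4)), F), Function('J')(-512, -117)) = Add(Add(Mul(-33, 4), -17689), Add(98, -117)) = Add(Add(-132, -17689), -19) = Add(-17821, -19) = -17840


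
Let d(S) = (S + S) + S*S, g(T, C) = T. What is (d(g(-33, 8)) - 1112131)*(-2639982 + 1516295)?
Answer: 1248537615196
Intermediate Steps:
d(S) = S² + 2*S (d(S) = 2*S + S² = S² + 2*S)
(d(g(-33, 8)) - 1112131)*(-2639982 + 1516295) = (-33*(2 - 33) - 1112131)*(-2639982 + 1516295) = (-33*(-31) - 1112131)*(-1123687) = (1023 - 1112131)*(-1123687) = -1111108*(-1123687) = 1248537615196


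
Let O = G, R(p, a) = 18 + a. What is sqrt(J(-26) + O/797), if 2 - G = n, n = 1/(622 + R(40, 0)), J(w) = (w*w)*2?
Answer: sqrt(5496346628830)/63760 ≈ 36.770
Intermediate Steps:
J(w) = 2*w**2 (J(w) = w**2*2 = 2*w**2)
n = 1/640 (n = 1/(622 + (18 + 0)) = 1/(622 + 18) = 1/640 ≈ 0.0015625)
G = 1279/640 (G = 2 - 1*1/640 = 2 - 1/640 = 1279/640 ≈ 1.9984)
O = 1279/640 ≈ 1.9984
sqrt(J(-26) + O/797) = sqrt(2*(-26)**2 + (1279/640)/797) = sqrt(2*676 + (1279/640)*(1/797)) = sqrt(1352 + 1279/510080) = sqrt(689629439/510080) = sqrt(5496346628830)/63760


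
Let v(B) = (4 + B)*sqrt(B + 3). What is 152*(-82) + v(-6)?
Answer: -12464 - 2*I*sqrt(3) ≈ -12464.0 - 3.4641*I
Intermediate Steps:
v(B) = sqrt(3 + B)*(4 + B) (v(B) = (4 + B)*sqrt(3 + B) = sqrt(3 + B)*(4 + B))
152*(-82) + v(-6) = 152*(-82) + sqrt(3 - 6)*(4 - 6) = -12464 + sqrt(-3)*(-2) = -12464 + (I*sqrt(3))*(-2) = -12464 - 2*I*sqrt(3)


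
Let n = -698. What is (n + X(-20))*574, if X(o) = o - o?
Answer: -400652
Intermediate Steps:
X(o) = 0
(n + X(-20))*574 = (-698 + 0)*574 = -698*574 = -400652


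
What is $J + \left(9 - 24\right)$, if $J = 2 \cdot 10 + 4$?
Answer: $9$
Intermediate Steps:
$J = 24$ ($J = 20 + 4 = 24$)
$J + \left(9 - 24\right) = 24 + \left(9 - 24\right) = 24 - 15 = 9$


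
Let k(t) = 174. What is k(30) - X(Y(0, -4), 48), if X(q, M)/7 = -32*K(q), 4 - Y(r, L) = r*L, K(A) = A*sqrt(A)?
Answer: 1966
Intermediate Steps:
K(A) = A**(3/2)
Y(r, L) = 4 - L*r (Y(r, L) = 4 - r*L = 4 - L*r)
X(q, M) = -224*q**(3/2) (X(q, M) = 7*(-32*q**(3/2)) = -224*q**(3/2))
k(30) - X(Y(0, -4), 48) = 174 - (-224)*(4 - 1*(-4)*0)**(3/2) = 174 - (-224)*(4 + 0)**(3/2) = 174 - (-224)*4**(3/2) = 174 - (-224)*8 = 174 - 1*(-1792) = 174 + 1792 = 1966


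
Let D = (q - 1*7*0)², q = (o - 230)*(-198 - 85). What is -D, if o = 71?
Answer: -2024730009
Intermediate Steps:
q = 44997 (q = (71 - 230)*(-198 - 85) = -159*(-283) = 44997)
D = 2024730009 (D = (44997 - 1*7*0)² = (44997 - 7*0)² = (44997 + 0)² = 44997² = 2024730009)
-D = -1*2024730009 = -2024730009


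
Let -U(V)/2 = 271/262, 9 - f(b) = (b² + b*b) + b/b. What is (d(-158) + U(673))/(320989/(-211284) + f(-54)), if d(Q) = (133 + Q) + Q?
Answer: 465669936/14658173605 ≈ 0.031769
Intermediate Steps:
f(b) = 8 - 2*b² (f(b) = 9 - ((b² + b*b) + b/b) = 9 - ((b² + b²) + 1) = 9 - (2*b² + 1) = 9 - (1 + 2*b²) = 9 + (-1 - 2*b²) = 8 - 2*b²)
d(Q) = 133 + 2*Q
U(V) = -271/131 (U(V) = -542/262 = -2*271/262 = -271/131)
(d(-158) + U(673))/(320989/(-211284) + f(-54)) = ((133 + 2*(-158)) - 271/131)/(320989/(-211284) + (8 - 2*(-54)²)) = ((133 - 316) - 271/131)/(320989*(-1/211284) + (8 - 2*2916)) = (-183 - 271/131)/(-320989/211284 + (8 - 5832)) = -24244/(131*(-320989/211284 - 5824)) = -24244/(131*(-1230839005/211284)) = -24244/131*(-211284/1230839005) = 465669936/14658173605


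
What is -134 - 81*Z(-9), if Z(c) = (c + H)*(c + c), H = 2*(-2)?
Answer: -19088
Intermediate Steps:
H = -4
Z(c) = 2*c*(-4 + c) (Z(c) = (c - 4)*(c + c) = (-4 + c)*(2*c) = 2*c*(-4 + c))
-134 - 81*Z(-9) = -134 - 162*(-9)*(-4 - 9) = -134 - 162*(-9)*(-13) = -134 - 81*234 = -134 - 18954 = -19088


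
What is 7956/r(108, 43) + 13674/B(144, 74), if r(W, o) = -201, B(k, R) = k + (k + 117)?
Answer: -52634/9045 ≈ -5.8191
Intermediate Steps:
B(k, R) = 117 + 2*k (B(k, R) = k + (117 + k) = 117 + 2*k)
7956/r(108, 43) + 13674/B(144, 74) = 7956/(-201) + 13674/(117 + 2*144) = 7956*(-1/201) + 13674/(117 + 288) = -2652/67 + 13674/405 = -2652/67 + 13674*(1/405) = -2652/67 + 4558/135 = -52634/9045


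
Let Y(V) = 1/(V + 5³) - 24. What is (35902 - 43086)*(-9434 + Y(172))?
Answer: 20180035600/297 ≈ 6.7946e+7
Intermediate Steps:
Y(V) = -24 + 1/(125 + V) (Y(V) = 1/(V + 125) - 24 = 1/(125 + V) - 24 = -24 + 1/(125 + V))
(35902 - 43086)*(-9434 + Y(172)) = (35902 - 43086)*(-9434 + (-2999 - 24*172)/(125 + 172)) = -7184*(-9434 + (-2999 - 4128)/297) = -7184*(-9434 + (1/297)*(-7127)) = -7184*(-9434 - 7127/297) = -7184*(-2809025/297) = 20180035600/297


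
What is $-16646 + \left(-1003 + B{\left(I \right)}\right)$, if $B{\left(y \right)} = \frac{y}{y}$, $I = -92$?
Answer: $-17648$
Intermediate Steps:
$B{\left(y \right)} = 1$
$-16646 + \left(-1003 + B{\left(I \right)}\right) = -16646 + \left(-1003 + 1\right) = -16646 - 1002 = -17648$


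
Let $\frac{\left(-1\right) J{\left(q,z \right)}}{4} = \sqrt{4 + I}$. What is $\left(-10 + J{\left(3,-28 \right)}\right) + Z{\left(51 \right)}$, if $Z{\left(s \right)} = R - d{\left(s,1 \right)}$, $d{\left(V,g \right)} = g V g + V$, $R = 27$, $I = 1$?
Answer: $-85 - 4 \sqrt{5} \approx -93.944$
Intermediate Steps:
$J{\left(q,z \right)} = - 4 \sqrt{5}$ ($J{\left(q,z \right)} = - 4 \sqrt{4 + 1} = - 4 \sqrt{5}$)
$d{\left(V,g \right)} = V + V g^{2}$ ($d{\left(V,g \right)} = V g g + V = V g^{2} + V = V + V g^{2}$)
$Z{\left(s \right)} = 27 - 2 s$ ($Z{\left(s \right)} = 27 - s \left(1 + 1^{2}\right) = 27 - s \left(1 + 1\right) = 27 - s 2 = 27 - 2 s$)
$\left(-10 + J{\left(3,-28 \right)}\right) + Z{\left(51 \right)} = \left(-10 - 4 \sqrt{5}\right) + \left(27 - 102\right) = \left(-10 - 4 \sqrt{5}\right) - 75 = -85 - 4 \sqrt{5}$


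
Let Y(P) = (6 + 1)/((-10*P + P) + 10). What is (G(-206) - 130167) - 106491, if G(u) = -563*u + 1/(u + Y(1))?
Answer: -24015321/199 ≈ -1.2068e+5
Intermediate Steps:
Y(P) = 7/(10 - 9*P) (Y(P) = 7/(-9*P + 10) = 7/(10 - 9*P))
G(u) = 1/(7 + u) - 563*u (G(u) = -563*u + 1/(u - 7/(-10 + 9*1)) = -563*u + 1/(u - 7/(-10 + 9)) = -563*u + 1/(u - 7/(-1)) = -563*u + 1/(u - 7*(-1)) = -563*u + 1/(u + 7) = -563*u + 1/(7 + u) = 1/(7 + u) - 563*u)
(G(-206) - 130167) - 106491 = ((1 - 3941*(-206) - 563*(-206)²)/(7 - 206) - 130167) - 106491 = ((1 + 811846 - 563*42436)/(-199) - 130167) - 106491 = (-(1 + 811846 - 23891468)/199 - 130167) - 106491 = (-1/199*(-23079621) - 130167) - 106491 = (23079621/199 - 130167) - 106491 = -2823612/199 - 106491 = -24015321/199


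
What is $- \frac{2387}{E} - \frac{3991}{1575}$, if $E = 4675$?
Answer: $- \frac{81518}{26775} \approx -3.0446$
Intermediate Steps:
$- \frac{2387}{E} - \frac{3991}{1575} = - \frac{2387}{4675} - \frac{3991}{1575} = \left(-2387\right) \frac{1}{4675} - \frac{3991}{1575} = - \frac{217}{425} - \frac{3991}{1575} = - \frac{81518}{26775}$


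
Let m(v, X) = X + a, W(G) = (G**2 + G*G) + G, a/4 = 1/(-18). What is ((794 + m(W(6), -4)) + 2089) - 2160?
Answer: 6469/9 ≈ 718.78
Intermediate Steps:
a = -2/9 (a = 4/(-18) = 4*(-1/18) = -2/9 ≈ -0.22222)
W(G) = G + 2*G**2 (W(G) = (G**2 + G**2) + G = 2*G**2 + G = G + 2*G**2)
m(v, X) = -2/9 + X (m(v, X) = X - 2/9 = -2/9 + X)
((794 + m(W(6), -4)) + 2089) - 2160 = ((794 + (-2/9 - 4)) + 2089) - 2160 = ((794 - 38/9) + 2089) - 2160 = (7108/9 + 2089) - 2160 = 25909/9 - 2160 = 6469/9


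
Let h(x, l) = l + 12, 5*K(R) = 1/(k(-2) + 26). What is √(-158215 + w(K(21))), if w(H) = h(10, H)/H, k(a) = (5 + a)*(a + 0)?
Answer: 3*I*√17446 ≈ 396.25*I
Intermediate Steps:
k(a) = a*(5 + a) (k(a) = (5 + a)*a = a*(5 + a))
K(R) = 1/100 (K(R) = 1/(5*(-2*(5 - 2) + 26)) = 1/(5*(-2*3 + 26)) = 1/(5*(-6 + 26)) = (⅕)/20 = (⅕)*(1/20) = 1/100)
h(x, l) = 12 + l
w(H) = (12 + H)/H
√(-158215 + w(K(21))) = √(-158215 + (12 + 1/100)/(1/100)) = √(-158215 + 100*(1201/100)) = √(-158215 + 1201) = √(-157014) = 3*I*√17446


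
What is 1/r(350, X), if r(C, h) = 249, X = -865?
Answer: 1/249 ≈ 0.0040161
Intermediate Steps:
1/r(350, X) = 1/249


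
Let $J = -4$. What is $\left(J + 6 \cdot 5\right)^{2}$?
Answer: $676$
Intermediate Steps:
$\left(J + 6 \cdot 5\right)^{2} = \left(-4 + 6 \cdot 5\right)^{2} = \left(-4 + 30\right)^{2} = 26^{2} = 676$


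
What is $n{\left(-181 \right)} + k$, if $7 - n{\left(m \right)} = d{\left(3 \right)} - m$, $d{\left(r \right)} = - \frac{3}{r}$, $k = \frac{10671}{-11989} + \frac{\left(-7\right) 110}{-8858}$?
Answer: $- \frac{9228821707}{53099281} \approx -173.8$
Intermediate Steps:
$k = - \frac{42646094}{53099281}$ ($k = 10671 \left(- \frac{1}{11989}\right) - - \frac{385}{4429} = - \frac{10671}{11989} + \frac{385}{4429} = - \frac{42646094}{53099281} \approx -0.80314$)
$n{\left(m \right)} = 8 + m$ ($n{\left(m \right)} = 7 - \left(- \frac{3}{3} - m\right) = 7 - \left(\left(-3\right) \frac{1}{3} - m\right) = 7 - \left(-1 - m\right) = 7 + \left(1 + m\right) = 8 + m$)
$n{\left(-181 \right)} + k = \left(8 - 181\right) - \frac{42646094}{53099281} = -173 - \frac{42646094}{53099281} = - \frac{9228821707}{53099281}$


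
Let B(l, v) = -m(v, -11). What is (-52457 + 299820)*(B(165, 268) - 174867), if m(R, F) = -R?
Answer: -43189332437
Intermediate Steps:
B(l, v) = v (B(l, v) = -(-1)*v = v)
(-52457 + 299820)*(B(165, 268) - 174867) = (-52457 + 299820)*(268 - 174867) = 247363*(-174599) = -43189332437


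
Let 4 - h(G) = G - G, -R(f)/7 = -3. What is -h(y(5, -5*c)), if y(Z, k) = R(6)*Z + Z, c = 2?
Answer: -4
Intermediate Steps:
R(f) = 21 (R(f) = -7*(-3) = 21)
y(Z, k) = 22*Z (y(Z, k) = 21*Z + Z = 22*Z)
h(G) = 4 (h(G) = 4 - (G - G) = 4 - 1*0 = 4 + 0 = 4)
-h(y(5, -5*c)) = -1*4 = -4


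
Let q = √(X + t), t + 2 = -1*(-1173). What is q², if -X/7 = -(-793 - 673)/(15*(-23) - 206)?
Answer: 655483/551 ≈ 1189.6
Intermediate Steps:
t = 1171 (t = -2 - 1*(-1173) = -2 + 1173 = 1171)
X = 10262/551 (X = -(-7)*(-793 - 673)/(15*(-23) - 206) = -(-7)*(-1466/(-345 - 206)) = -(-7)*(-1466/(-551)) = -(-7)*(-1466*(-1/551)) = -(-7)*1466/551 = -7*(-1466/551) = 10262/551 ≈ 18.624)
q = √361171133/551 (q = √(10262/551 + 1171) = √(655483/551) = √361171133/551 ≈ 34.491)
q² = (√361171133/551)² = 655483/551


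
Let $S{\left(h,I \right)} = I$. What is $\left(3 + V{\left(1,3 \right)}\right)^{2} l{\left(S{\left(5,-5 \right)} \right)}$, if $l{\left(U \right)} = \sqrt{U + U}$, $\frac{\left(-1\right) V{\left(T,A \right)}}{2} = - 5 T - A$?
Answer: $361 i \sqrt{10} \approx 1141.6 i$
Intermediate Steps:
$V{\left(T,A \right)} = 2 A + 10 T$ ($V{\left(T,A \right)} = - 2 \left(- 5 T - A\right) = - 2 \left(- A - 5 T\right) = 2 A + 10 T$)
$l{\left(U \right)} = \sqrt{2} \sqrt{U}$ ($l{\left(U \right)} = \sqrt{2 U} = \sqrt{2} \sqrt{U}$)
$\left(3 + V{\left(1,3 \right)}\right)^{2} l{\left(S{\left(5,-5 \right)} \right)} = \left(3 + \left(2 \cdot 3 + 10 \cdot 1\right)\right)^{2} \sqrt{2} \sqrt{-5} = \left(3 + \left(6 + 10\right)\right)^{2} \sqrt{2} i \sqrt{5} = \left(3 + 16\right)^{2} i \sqrt{10} = 19^{2} i \sqrt{10} = 361 i \sqrt{10}$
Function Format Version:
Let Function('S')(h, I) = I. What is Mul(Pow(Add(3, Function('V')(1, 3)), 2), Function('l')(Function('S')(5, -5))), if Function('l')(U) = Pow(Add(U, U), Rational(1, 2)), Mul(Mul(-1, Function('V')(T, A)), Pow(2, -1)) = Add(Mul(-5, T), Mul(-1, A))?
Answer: Mul(361, I, Pow(10, Rational(1, 2))) ≈ Mul(1141.6, I)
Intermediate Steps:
Function('V')(T, A) = Add(Mul(2, A), Mul(10, T)) (Function('V')(T, A) = Mul(-2, Add(Mul(-5, T), Mul(-1, A))) = Mul(-2, Add(Mul(-1, A), Mul(-5, T))) = Add(Mul(2, A), Mul(10, T)))
Function('l')(U) = Mul(Pow(2, Rational(1, 2)), Pow(U, Rational(1, 2))) (Function('l')(U) = Pow(Mul(2, U), Rational(1, 2)) = Mul(Pow(2, Rational(1, 2)), Pow(U, Rational(1, 2))))
Mul(Pow(Add(3, Function('V')(1, 3)), 2), Function('l')(Function('S')(5, -5))) = Mul(Pow(Add(3, Add(Mul(2, 3), Mul(10, 1))), 2), Mul(Pow(2, Rational(1, 2)), Pow(-5, Rational(1, 2)))) = Mul(Pow(Add(3, Add(6, 10)), 2), Mul(Pow(2, Rational(1, 2)), Mul(I, Pow(5, Rational(1, 2))))) = Mul(Pow(Add(3, 16), 2), Mul(I, Pow(10, Rational(1, 2)))) = Mul(Pow(19, 2), Mul(I, Pow(10, Rational(1, 2)))) = Mul(361, Mul(I, Pow(10, Rational(1, 2)))) = Mul(361, I, Pow(10, Rational(1, 2)))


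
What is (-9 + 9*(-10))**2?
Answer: 9801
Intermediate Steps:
(-9 + 9*(-10))**2 = (-9 - 90)**2 = (-99)**2 = 9801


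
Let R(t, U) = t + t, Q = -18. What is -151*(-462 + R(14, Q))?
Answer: 65534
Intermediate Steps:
R(t, U) = 2*t
-151*(-462 + R(14, Q)) = -151*(-462 + 2*14) = -151*(-462 + 28) = -151*(-434) = 65534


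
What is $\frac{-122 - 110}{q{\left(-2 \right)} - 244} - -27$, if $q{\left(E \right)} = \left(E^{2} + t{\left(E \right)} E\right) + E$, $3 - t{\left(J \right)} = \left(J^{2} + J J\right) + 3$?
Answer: $\frac{3167}{113} \approx 28.027$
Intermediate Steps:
$t{\left(J \right)} = - 2 J^{2}$ ($t{\left(J \right)} = 3 - \left(\left(J^{2} + J J\right) + 3\right) = 3 - \left(\left(J^{2} + J^{2}\right) + 3\right) = 3 - \left(2 J^{2} + 3\right) = 3 - \left(3 + 2 J^{2}\right) = - 2 J^{2}$)
$q{\left(E \right)} = E + E^{2} - 2 E^{3}$ ($q{\left(E \right)} = \left(E^{2} + - 2 E^{2} E\right) + E = \left(E^{2} - 2 E^{3}\right) + E = E + E^{2} - 2 E^{3}$)
$\frac{-122 - 110}{q{\left(-2 \right)} - 244} - -27 = \frac{-122 - 110}{- 2 \left(1 - 2 - 2 \left(-2\right)^{2}\right) - 244} - -27 = - \frac{232}{- 2 \left(1 - 2 - 8\right) - 244} + 27 = - \frac{232}{\left(-2\right) \left(-9\right) - 244} + 27 = - \frac{232}{18 - 244} + 27 = - \frac{232}{-226} + 27 = \left(-232\right) \left(- \frac{1}{226}\right) + 27 = \frac{116}{113} + 27 = \frac{3167}{113}$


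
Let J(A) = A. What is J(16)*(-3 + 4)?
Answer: 16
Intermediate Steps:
J(16)*(-3 + 4) = 16*(-3 + 4) = 16*1 = 16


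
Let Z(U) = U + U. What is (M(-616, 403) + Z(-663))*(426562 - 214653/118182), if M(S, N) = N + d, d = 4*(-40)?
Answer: -18198636562791/39394 ≈ -4.6196e+8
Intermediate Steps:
Z(U) = 2*U
d = -160
M(S, N) = -160 + N (M(S, N) = N - 160 = -160 + N)
(M(-616, 403) + Z(-663))*(426562 - 214653/118182) = ((-160 + 403) + 2*(-663))*(426562 - 214653/118182) = (243 - 1326)*(426562 - 214653*1/118182) = -1083*(426562 - 71551/39394) = -1083*16803911877/39394 = -18198636562791/39394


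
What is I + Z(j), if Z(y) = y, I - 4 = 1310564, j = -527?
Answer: 1310041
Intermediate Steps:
I = 1310568 (I = 4 + 1310564 = 1310568)
I + Z(j) = 1310568 - 527 = 1310041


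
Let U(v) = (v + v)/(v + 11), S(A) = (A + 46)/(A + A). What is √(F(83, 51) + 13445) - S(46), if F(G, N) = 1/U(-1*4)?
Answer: -1 + √215106/4 ≈ 114.95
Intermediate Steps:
S(A) = (46 + A)/(2*A) (S(A) = (46 + A)/((2*A)) = (46 + A)*(1/(2*A)) = (46 + A)/(2*A))
U(v) = 2*v/(11 + v) (U(v) = (2*v)/(11 + v) = 2*v/(11 + v))
F(G, N) = -7/8 (F(G, N) = 1/(2*(-1*4)/(11 - 1*4)) = 1/(2*(-4)/(11 - 4)) = 1/(2*(-4)/7) = 1/(2*(-4)*(⅐)) = 1/(-8/7) = -7/8)
√(F(83, 51) + 13445) - S(46) = √(-7/8 + 13445) - (46 + 46)/(2*46) = √(107553/8) - 92/(2*46) = √215106/4 - 1*1 = √215106/4 - 1 = -1 + √215106/4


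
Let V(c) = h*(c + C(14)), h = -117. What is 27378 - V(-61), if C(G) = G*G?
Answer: 43173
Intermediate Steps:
C(G) = G²
V(c) = -22932 - 117*c (V(c) = -117*(c + 14²) = -117*(c + 196) = -117*(196 + c) = -22932 - 117*c)
27378 - V(-61) = 27378 - (-22932 - 117*(-61)) = 27378 - (-22932 + 7137) = 27378 - 1*(-15795) = 27378 + 15795 = 43173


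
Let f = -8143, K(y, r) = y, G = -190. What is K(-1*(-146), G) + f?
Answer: -7997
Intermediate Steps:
K(-1*(-146), G) + f = -1*(-146) - 8143 = 146 - 8143 = -7997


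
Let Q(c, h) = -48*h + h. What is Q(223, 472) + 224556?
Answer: 202372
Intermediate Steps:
Q(c, h) = -47*h
Q(223, 472) + 224556 = -47*472 + 224556 = -22184 + 224556 = 202372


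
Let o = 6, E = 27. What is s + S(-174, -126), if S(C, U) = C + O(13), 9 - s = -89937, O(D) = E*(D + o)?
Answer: 90285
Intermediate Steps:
O(D) = 162 + 27*D (O(D) = 27*(D + 6) = 27*(6 + D) = 162 + 27*D)
s = 89946 (s = 9 - 1*(-89937) = 9 + 89937 = 89946)
S(C, U) = 513 + C (S(C, U) = C + (162 + 27*13) = C + (162 + 351) = C + 513 = 513 + C)
s + S(-174, -126) = 89946 + (513 - 174) = 89946 + 339 = 90285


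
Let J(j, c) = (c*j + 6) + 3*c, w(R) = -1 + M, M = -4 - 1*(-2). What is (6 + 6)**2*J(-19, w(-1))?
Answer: 7776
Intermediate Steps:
M = -2 (M = -4 + 2 = -2)
w(R) = -3 (w(R) = -1 - 2 = -3)
J(j, c) = 6 + 3*c + c*j (J(j, c) = (6 + c*j) + 3*c = 6 + 3*c + c*j)
(6 + 6)**2*J(-19, w(-1)) = (6 + 6)**2*(6 + 3*(-3) - 3*(-19)) = 12**2*(6 - 9 + 57) = 144*54 = 7776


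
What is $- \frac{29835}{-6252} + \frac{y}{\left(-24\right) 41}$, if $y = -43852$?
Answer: $\frac{12646681}{256332} \approx 49.337$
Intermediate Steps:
$- \frac{29835}{-6252} + \frac{y}{\left(-24\right) 41} = - \frac{29835}{-6252} - \frac{43852}{\left(-24\right) 41} = \left(-29835\right) \left(- \frac{1}{6252}\right) - \frac{43852}{-984} = \frac{9945}{2084} - - \frac{10963}{246} = \frac{9945}{2084} + \frac{10963}{246} = \frac{12646681}{256332}$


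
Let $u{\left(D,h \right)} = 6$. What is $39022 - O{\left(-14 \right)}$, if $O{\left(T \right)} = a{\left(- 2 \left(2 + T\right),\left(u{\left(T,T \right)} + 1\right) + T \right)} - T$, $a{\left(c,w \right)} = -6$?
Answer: $39014$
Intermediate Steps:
$O{\left(T \right)} = -6 - T$
$39022 - O{\left(-14 \right)} = 39022 - \left(-6 - -14\right) = 39022 - \left(-6 + 14\right) = 39022 - 8 = 39014$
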